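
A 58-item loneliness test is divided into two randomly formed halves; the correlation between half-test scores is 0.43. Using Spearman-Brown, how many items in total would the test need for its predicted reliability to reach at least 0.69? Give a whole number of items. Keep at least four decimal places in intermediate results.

86

r_full = 2(0.43)/(1 + 0.43) = 0.6014
n = r_tgt(1 − r_full) / [r_full(1 − r_tgt)] = 0.69 × 0.3986 / (0.6014 × 0.31) ≈ 1.4752
Items = 1.4752 × 58 ≈ 85.56 → 86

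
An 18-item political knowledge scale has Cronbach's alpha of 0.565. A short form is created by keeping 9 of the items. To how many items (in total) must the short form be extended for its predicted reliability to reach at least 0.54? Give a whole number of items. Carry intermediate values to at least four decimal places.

17

First, r for the 9-item form: n = 9/18 = 0.5000, so r_9 = 0.5000·0.565/(1 + (0.5000 − 1)·0.565) = 0.3937
Then solve for n' with r_old = 0.3937, r_target = 0.54: n' = 0.54(1 − 0.3937)/[0.3937(1 − 0.54)] = 1.8078
Total items = 1.8078 × 9 = 16.27, rounded up to 17.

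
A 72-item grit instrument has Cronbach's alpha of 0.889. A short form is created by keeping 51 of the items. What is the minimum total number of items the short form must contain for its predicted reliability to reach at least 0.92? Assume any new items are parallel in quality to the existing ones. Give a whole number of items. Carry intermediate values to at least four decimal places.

104

First, r for the 51-item form: n = 51/72 = 0.7083, so r_51 = 0.7083·0.889/(1 + (0.7083 − 1)·0.889) = 0.8501
Length factor from the short form to reach 0.92: n' = 0.92(1 − 0.8501) / [0.8501(1 − 0.92)] ≈ 2.0278
Items = 2.0278 × 51 ≈ 103.42 → 104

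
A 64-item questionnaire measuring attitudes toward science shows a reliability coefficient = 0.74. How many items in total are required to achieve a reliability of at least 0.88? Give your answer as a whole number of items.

165

Spearman-Brown solved for the length factor n:
n = r_target (1 − r_old) / [ r_old (1 − r_target) ]
n = 0.88(1 − 0.74) / [0.74(1 − 0.88)]
  = 0.2288 / 0.0888 = 2.5766
Items needed = n × 64 = 2.5766 × 64 ≈ 164.90 → round up to 165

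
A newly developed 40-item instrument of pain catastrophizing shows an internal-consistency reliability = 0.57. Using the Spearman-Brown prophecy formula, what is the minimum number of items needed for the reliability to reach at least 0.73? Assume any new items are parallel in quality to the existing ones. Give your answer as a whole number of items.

82

Spearman-Brown solved for the length factor n:
n = r*(1 − r) / [ r (1 − r*) ]
n = 0.73 × (1 − 0.57) / [ 0.57 × (1 − 0.73) ]
  = 0.3139 / 0.1539 = 2.0396
2.0396 × 40 = 81.58 → 82 items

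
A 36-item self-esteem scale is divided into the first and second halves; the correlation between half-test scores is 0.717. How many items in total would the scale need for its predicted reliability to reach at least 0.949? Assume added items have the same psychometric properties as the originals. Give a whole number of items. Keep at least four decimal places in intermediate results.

r_full = 2(0.717)/(1 + 0.717) = 0.8352
n = r_tgt(1 − r_full) / [r_full(1 − r_tgt)] = 0.949 × 0.1648 / (0.8352 × 0.051) ≈ 3.6717
Required items = 3.6717 × 36 = 132.18, so 133 items.

133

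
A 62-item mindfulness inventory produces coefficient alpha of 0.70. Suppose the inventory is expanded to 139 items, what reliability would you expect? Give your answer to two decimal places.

0.84

The new length is 139/62 = 2.2419 times the old.
By Spearman-Brown, r_new = n r / (1 + (n − 1) r).
r_new = 2.2419·0.70 / [1 + (2.2419 − 1)·0.70]
r_new = 1.5693 / 1.8693 ≈ 0.8395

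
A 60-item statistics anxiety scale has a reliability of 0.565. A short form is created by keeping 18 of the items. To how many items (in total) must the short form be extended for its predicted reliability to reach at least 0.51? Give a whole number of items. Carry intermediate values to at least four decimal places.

49

First, r for the 18-item form: n = 18/60 = 0.3000, so r_18 = 0.3000·0.565/(1 + (0.3000 − 1)·0.565) = 0.2804
Then solve for n' with r_old = 0.2804, r_target = 0.51: n' = 0.51(1 − 0.2804)/[0.2804(1 − 0.51)] = 2.6711
Items = 2.6711 × 18 ≈ 48.08 → 49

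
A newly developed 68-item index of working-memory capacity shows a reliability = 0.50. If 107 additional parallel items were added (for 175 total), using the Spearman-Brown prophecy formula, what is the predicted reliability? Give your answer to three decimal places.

0.720

Length ratio n = 175/68 = 2.5735
By Spearman-Brown, r_new = n r / (1 + (n − 1) r).
r_new = (2.5735 × 0.50) / (1 + (2.5735 − 1) × 0.50)
r_new = 1.2868 / 1.7868 ≈ 0.7202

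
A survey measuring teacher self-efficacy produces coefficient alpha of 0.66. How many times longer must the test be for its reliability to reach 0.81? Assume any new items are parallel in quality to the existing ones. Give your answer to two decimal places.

n = [0.81 × 0.34] / [0.66 × 0.19]
  = 0.2754 / 0.1254 = 2.1962

2.20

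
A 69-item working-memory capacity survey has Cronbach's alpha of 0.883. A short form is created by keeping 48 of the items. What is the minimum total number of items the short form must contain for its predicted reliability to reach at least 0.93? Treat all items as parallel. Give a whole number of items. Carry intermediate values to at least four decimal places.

122

Short-form reliability: n = 48/69 = 0.6957; r_48 = n·r/(1+(n−1)r) ≈ 0.8400
Length factor from the short form to reach 0.93: n' = 0.93(1 − 0.8400) / [0.8400(1 − 0.93)] ≈ 2.5306
Items = 2.5306 × 48 ≈ 121.47 → 122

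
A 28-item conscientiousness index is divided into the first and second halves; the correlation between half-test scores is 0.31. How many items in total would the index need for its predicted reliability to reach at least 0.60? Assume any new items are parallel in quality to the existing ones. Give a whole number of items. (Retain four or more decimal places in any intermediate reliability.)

47

Corrected full-test reliability: r_full = 2 × 0.31 / (1 + 0.31) ≈ 0.4733
n = r_tgt(1 − r_full) / [r_full(1 − r_tgt)] = 0.60 × 0.5267 / (0.4733 × 0.40) ≈ 1.6692
Items = 1.6692 × 28 ≈ 46.74 → 47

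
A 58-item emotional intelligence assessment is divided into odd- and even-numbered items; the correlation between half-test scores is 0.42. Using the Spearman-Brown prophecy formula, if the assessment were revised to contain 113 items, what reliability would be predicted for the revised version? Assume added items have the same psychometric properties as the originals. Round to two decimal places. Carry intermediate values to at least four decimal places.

0.74

Spearman-Brown correction (n = 2): r_full = 2·0.42/(1 + 0.42) = 0.5915
Then adjust to 113 items: n = 113/58 = 1.9483
r_new = n·r_full / (1 + (n − 1)·r_full) = 1.1524 / 1.5609 ≈ 0.7383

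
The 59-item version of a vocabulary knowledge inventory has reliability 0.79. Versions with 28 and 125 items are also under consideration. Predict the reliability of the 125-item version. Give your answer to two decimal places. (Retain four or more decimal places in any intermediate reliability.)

0.89

The 28-item form is not needed; work directly from the 59-item form with n = 125/59 = 2.1186.
r_{125} = n·r / (1 + (n − 1)·r) = 1.6737 / 1.8837 ≈ 0.8885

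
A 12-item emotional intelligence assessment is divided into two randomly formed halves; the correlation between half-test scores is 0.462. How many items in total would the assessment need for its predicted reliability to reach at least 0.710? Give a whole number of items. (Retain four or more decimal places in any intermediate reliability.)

Corrected full-test reliability: r_full = 2 × 0.462 / (1 + 0.462) ≈ 0.6320
n = r_tgt(1 − r_full) / [r_full(1 − r_tgt)] = 0.710 × 0.3680 / (0.6320 × 0.290) ≈ 1.4256
Items = 1.4256 × 12 ≈ 17.11 → 18

18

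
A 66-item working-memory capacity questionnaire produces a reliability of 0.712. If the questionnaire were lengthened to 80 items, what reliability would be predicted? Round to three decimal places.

0.750

The new length is 80/66 = 1.2121 times the old.
Apply the Spearman-Brown prophecy formula, r' = nr / [1 + (n − 1)r]:
r_new = 1.2121·0.712 / [1 + (1.2121 − 1)·0.712]
     = 0.8630 / 1.1510 = 0.7498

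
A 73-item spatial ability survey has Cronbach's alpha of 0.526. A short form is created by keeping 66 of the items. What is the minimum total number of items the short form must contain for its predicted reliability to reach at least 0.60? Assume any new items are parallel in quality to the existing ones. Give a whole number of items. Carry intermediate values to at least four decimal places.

Short-form reliability: n = 66/73 = 0.9041; r_66 = n·r/(1+(n−1)r) ≈ 0.5008
Then solve for n' with r_old = 0.5008, r_target = 0.60: n' = 0.60(1 − 0.5008)/[0.5008(1 − 0.60)] = 1.4952
Total items = 1.4952 × 66 = 98.68, rounded up to 99.

99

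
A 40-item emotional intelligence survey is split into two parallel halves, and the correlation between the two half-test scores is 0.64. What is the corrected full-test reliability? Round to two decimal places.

0.78

r_full = 2(0.64) / (1 + 0.64)
r_full = 1.2800 / 1.6400 ≈ 0.7805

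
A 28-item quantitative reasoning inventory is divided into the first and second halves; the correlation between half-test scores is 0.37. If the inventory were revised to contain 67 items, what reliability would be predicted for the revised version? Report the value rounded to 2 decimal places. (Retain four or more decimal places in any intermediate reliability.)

0.74

Spearman-Brown correction (n = 2): r_full = 2·0.37/(1 + 0.37) = 0.5401
Then adjust to 67 items: n = 67/28 = 2.3929
r_new = n·r_full / (1 + (n − 1)·r_full) = 1.2924 / 1.7523 ≈ 0.7375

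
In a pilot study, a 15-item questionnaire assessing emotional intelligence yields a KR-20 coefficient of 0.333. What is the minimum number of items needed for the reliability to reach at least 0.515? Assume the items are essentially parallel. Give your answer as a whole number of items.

Rearranging the Spearman-Brown formula for n,
n = r*(1 − r) / [ r (1 − r*) ]
n = 0.515(1 − 0.333) / [0.333(1 − 0.515)]
n = 0.343505 / 0.161505 ≈ 2.1269
So the test needs 2.1269 × 15 ≈ 31.90 items; rounding up, 32.

32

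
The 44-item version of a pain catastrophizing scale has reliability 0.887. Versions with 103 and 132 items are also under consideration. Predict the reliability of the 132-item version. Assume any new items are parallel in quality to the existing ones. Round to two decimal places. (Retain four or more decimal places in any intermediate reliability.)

0.96

Only the ratio of lengths matters: n = 132/44 = 3.0000
r_{132} = n·r / (1 + (n − 1)·r) = 2.6610 / 2.7740 ≈ 0.9593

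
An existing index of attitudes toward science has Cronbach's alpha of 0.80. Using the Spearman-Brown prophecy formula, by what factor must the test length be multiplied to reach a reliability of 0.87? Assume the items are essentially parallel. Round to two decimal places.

1.67

n = 0.87 × (1 − 0.80) / [ 0.80 × (1 − 0.87) ]
  = 0.1740 / 0.1040 = 1.6731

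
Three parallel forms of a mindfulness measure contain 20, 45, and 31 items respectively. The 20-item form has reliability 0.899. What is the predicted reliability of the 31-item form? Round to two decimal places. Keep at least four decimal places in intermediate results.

Only the ratio of lengths matters: n = 31/20 = 1.5500
r_{31} = n·r / (1 + (n − 1)·r) = 1.3935 / 1.4945 ≈ 0.9324

0.93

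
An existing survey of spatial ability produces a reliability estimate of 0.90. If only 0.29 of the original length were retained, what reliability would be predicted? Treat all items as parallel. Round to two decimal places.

0.72

Spearman-Brown: r_new = n·r / (1 + (n − 1)·r)
r_new = 0.29·0.90 / [1 + (0.29 − 1)·0.90]
r_new = 0.2610 / 0.3610 ≈ 0.7230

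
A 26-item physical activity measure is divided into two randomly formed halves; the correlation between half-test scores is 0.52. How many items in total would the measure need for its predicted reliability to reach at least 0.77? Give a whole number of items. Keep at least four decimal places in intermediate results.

41

Corrected full-test reliability: r_full = 2 × 0.52 / (1 + 0.52) ≈ 0.6842
n = r_tgt(1 − r_full) / [r_full(1 − r_tgt)] = 0.77 × 0.3158 / (0.6842 × 0.23) ≈ 1.5452
Required items = 1.5452 × 26 = 40.18, so 41 items.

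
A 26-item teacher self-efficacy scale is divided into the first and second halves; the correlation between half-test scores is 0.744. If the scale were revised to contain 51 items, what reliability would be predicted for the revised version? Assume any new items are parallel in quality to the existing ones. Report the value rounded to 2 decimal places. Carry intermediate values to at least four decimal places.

Spearman-Brown correction (n = 2): r_full = 2·0.744/(1 + 0.744) = 0.8532
Length factor from 26 to 51 items: n = 51/26 = 1.9615
r_new = n·r_full / (1 + (n − 1)·r_full) = 1.6736 / 1.8204 ≈ 0.9194

0.92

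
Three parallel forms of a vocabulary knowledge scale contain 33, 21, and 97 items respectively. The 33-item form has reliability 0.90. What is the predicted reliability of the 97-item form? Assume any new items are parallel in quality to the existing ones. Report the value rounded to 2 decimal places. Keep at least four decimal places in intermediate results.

The 21-item form is not needed; work directly from the 33-item form with n = 97/33 = 2.9394.
r_{97} = n·r / (1 + (n − 1)·r) = 2.6455 / 2.7455 ≈ 0.9636

0.96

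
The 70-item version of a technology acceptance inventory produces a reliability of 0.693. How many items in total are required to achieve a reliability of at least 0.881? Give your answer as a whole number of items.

230

n = 0.881(1 − 0.693) / [0.693(1 − 0.881)]
n = 0.270467 / 0.082467 ≈ 3.2797
So the test needs 3.2797 × 70 ≈ 229.58 items; rounding up, 230.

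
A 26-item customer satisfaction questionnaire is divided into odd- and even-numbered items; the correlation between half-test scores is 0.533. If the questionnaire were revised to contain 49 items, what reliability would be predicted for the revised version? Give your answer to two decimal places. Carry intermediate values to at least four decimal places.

First correct the split-half correlation to full-test reliability: r_full = 2 × 0.533 / (1 + 0.533) ≈ 0.6954
Length factor from 26 to 49 items: n = 49/26 = 1.8846
r_new = n·r_full / (1 + (n − 1)·r_full) = 1.3106 / 1.6152 ≈ 0.8114

0.81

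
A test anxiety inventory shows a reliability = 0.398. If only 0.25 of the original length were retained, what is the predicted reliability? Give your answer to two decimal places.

r_new = (0.25 × 0.398) / (1 + (0.25 − 1) × 0.398)
r_new = 0.0995 / 0.7015 ≈ 0.1418

0.14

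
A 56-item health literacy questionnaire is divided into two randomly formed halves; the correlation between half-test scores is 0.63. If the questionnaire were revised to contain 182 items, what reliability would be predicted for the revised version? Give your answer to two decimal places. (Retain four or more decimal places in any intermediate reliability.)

0.92

First correct the split-half correlation to full-test reliability: r_full = 2 × 0.63 / (1 + 0.63) ≈ 0.7730
Length factor from 56 to 182 items: n = 182/56 = 3.2500
r_new = n·r_full / (1 + (n − 1)·r_full) = 2.5122 / 2.7393 ≈ 0.9171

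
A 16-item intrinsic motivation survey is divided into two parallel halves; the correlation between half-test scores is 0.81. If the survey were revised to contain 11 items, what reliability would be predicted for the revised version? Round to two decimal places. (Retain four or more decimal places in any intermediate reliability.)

First correct the split-half correlation to full-test reliability: r_full = 2 × 0.81 / (1 + 0.81) ≈ 0.8950
Length factor from 16 to 11 items: n = 11/16 = 0.6875
r_new = n·r_full / (1 + (n − 1)·r_full) = 0.6153 / 0.7203 ≈ 0.8542

0.85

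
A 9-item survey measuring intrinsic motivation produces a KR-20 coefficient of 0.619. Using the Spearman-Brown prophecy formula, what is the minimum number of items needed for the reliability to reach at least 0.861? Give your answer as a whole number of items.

n = [0.861 × 0.381] / [0.619 × 0.139]
  = 0.328041 / 0.086041 = 3.8126
3.8126 × 9 = 34.31 → 35 items

35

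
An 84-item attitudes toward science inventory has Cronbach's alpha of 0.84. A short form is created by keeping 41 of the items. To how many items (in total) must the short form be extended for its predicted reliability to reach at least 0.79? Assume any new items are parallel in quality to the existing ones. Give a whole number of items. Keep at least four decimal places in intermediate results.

61

Short-form reliability: n = 41/84 = 0.4881; r_41 = n·r/(1+(n−1)r) ≈ 0.7193
Then solve for n' with r_old = 0.7193, r_target = 0.79: n' = 0.79(1 − 0.7193)/[0.7193(1 − 0.79)] = 1.4680
Total items = 1.4680 × 41 = 60.19, rounded up to 61.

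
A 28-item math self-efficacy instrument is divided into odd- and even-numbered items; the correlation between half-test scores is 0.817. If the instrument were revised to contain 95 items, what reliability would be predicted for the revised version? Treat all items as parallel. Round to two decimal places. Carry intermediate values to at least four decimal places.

Full-test reliability from the split-half r: r_full = 2(0.817)/(1 + 0.817) = 0.8993
Then adjust to 95 items: n = 95/28 = 3.3929
r_new = n·r_full / (1 + (n − 1)·r_full) = 3.0512 / 3.1519 ≈ 0.9681

0.97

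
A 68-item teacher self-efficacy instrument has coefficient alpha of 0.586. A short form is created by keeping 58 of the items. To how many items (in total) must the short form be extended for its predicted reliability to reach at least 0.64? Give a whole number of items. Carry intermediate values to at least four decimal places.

Short-form reliability: n = 58/68 = 0.8529; r_58 = n·r/(1+(n−1)r) ≈ 0.5469
Length factor from the short form to reach 0.64: n' = 0.64(1 − 0.5469) / [0.5469(1 − 0.64)] ≈ 1.4729
Total items = 1.4729 × 58 = 85.43, rounded up to 86.

86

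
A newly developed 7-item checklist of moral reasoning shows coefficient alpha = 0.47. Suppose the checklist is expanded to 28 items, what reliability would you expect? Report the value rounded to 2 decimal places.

Length ratio n = 28/7 = 4
Spearman-Brown: r_new = n·r / (1 + (n − 1)·r)
r_new = (4 × 0.47) / (1 + (4 − 1) × 0.47)
r_new = 1.8800 / 2.4100 ≈ 0.7801

0.78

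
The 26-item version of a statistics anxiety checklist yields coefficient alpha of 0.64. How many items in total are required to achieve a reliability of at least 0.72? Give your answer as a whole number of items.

n = 0.72(1 − 0.64) / [0.64(1 − 0.72)]
n = 0.2592 / 0.1792 ≈ 1.4464
So the test needs 1.4464 × 26 ≈ 37.61 items; rounding up, 38.

38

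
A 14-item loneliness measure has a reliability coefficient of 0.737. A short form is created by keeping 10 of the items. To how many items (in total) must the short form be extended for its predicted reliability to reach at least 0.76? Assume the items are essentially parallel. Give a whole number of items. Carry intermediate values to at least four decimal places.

16

First, r for the 10-item form: n = 10/14 = 0.7143, so r_10 = 0.7143·0.737/(1 + (0.7143 − 1)·0.737) = 0.6669
Then solve for n' with r_old = 0.6669, r_target = 0.76: n' = 0.76(1 − 0.6669)/[0.6669(1 − 0.76)] = 1.5817
Items = 1.5817 × 10 ≈ 15.82 → 16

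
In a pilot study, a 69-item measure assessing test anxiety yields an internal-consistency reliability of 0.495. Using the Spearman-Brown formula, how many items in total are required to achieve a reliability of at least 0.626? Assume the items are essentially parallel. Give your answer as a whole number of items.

n = 0.626(1 − 0.495) / [0.495(1 − 0.626)]
  = 0.316130 / 0.185130 = 1.7076
1.7076 × 69 = 117.82 → 118 items

118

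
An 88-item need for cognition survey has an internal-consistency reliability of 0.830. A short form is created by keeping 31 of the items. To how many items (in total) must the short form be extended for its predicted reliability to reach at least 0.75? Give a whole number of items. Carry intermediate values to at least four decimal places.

55

First, r for the 31-item form: n = 31/88 = 0.3523, so r_31 = 0.3523·0.830/(1 + (0.3523 − 1)·0.830) = 0.6324
Then solve for n' with r_old = 0.6324, r_target = 0.75: n' = 0.75(1 − 0.6324)/[0.6324(1 − 0.75)] = 1.7438
Items = 1.7438 × 31 ≈ 54.06 → 55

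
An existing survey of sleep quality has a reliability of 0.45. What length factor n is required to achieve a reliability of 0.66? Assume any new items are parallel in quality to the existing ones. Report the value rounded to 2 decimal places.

n = 0.66(1 − 0.45) / [0.45(1 − 0.66)]
  = 0.3630 / 0.1530 = 2.3725

2.37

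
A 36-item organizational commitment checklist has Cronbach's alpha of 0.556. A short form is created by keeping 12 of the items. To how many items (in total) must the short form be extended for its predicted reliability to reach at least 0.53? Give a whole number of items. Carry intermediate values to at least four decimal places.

First, r for the 12-item form: n = 12/36 = 0.3333, so r_12 = 0.3333·0.556/(1 + (0.3333 − 1)·0.556) = 0.2945
Then solve for n' with r_old = 0.2945, r_target = 0.53: n' = 0.53(1 − 0.2945)/[0.2945(1 − 0.53)] = 2.7014
Total items = 2.7014 × 12 = 32.42, rounded up to 33.

33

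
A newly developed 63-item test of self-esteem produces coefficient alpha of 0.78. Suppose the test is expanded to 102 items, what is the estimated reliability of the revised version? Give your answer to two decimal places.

Length ratio n = 102/63 = 1.619
Spearman-Brown: r_new = n·r / (1 + (n − 1)·r)
r_new = (1.619 × 0.78) / (1 + (1.619 − 1) × 0.78)
     = 1.2628 / 1.4828 = 0.8516

0.85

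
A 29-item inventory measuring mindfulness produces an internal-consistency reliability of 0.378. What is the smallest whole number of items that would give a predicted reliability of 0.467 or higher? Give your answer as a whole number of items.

42

Rearranging the Spearman-Brown formula for n,
n = r*(1 − r) / [ r (1 − r*) ]
n = 0.467 × (1 − 0.378) / [ 0.378 × (1 − 0.467) ]
  = 0.290474 / 0.201474 = 1.4417
So the test needs 1.4417 × 29 ≈ 41.81 items; rounding up, 42.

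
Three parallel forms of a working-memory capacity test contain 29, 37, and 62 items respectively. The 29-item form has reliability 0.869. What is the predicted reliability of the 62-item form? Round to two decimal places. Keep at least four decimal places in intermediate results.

The 37-item form is not needed; work directly from the 29-item form with n = 62/29 = 2.1379.
r_{62} = n·r / (1 + (n − 1)·r) = 1.8578 / 1.9888 ≈ 0.9341

0.93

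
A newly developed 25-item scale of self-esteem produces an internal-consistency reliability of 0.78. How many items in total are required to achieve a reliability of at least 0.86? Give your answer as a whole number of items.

Rearranging the Spearman-Brown formula for n,
n = r_target (1 − r_old) / [ r_old (1 − r_target) ]
n = 0.86(1 − 0.78) / [0.78(1 − 0.86)]
  = 0.1892 / 0.1092 = 1.7326
1.7326 × 25 = 43.31 → 44 items

44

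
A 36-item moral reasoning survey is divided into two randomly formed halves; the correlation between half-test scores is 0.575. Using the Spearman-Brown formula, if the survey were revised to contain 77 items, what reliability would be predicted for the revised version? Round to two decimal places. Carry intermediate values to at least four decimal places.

Full-test reliability from the split-half r: r_full = 2(0.575)/(1 + 0.575) = 0.7302
Length factor from 36 to 77 items: n = 77/36 = 2.1389
r_new = n·r_full / (1 + (n − 1)·r_full) = 1.5618 / 1.8316 ≈ 0.8527

0.85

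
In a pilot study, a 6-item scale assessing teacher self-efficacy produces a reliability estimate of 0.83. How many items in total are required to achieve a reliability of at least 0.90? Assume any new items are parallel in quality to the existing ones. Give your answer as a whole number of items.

12

n = 0.90 × (1 − 0.83) / [ 0.83 × (1 − 0.90) ]
n = 0.1530 / 0.0830 ≈ 1.8434
So the test needs 1.8434 × 6 ≈ 11.06 items; rounding up, 12.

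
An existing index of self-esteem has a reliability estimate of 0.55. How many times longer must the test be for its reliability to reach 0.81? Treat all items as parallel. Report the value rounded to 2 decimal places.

3.49

Spearman-Brown solved for the length factor n:
n = r*(1 − r) / [ r (1 − r*) ]
n = 0.81(1 − 0.55) / [0.55(1 − 0.81)]
  = 0.3645 / 0.1045 = 3.4880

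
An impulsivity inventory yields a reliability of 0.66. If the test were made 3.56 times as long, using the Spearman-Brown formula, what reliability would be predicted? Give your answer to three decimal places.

r_new = 3.56·0.66 / [1 + (3.56 − 1)·0.66]
     = 2.3496 / 2.6896 = 0.8736

0.874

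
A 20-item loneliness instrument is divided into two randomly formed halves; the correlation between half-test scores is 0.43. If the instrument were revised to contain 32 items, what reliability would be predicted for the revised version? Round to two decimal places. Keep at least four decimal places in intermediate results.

0.71

Full-test reliability from the split-half r: r_full = 2(0.43)/(1 + 0.43) = 0.6014
Length factor from 20 to 32 items: n = 32/20 = 1.6000
r_new = n·r_full / (1 + (n − 1)·r_full) = 0.9622 / 1.3608 ≈ 0.7071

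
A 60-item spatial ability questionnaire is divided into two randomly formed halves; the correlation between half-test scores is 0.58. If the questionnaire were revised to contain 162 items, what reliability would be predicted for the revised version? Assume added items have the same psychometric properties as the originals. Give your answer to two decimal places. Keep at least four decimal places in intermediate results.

0.88

First correct the split-half correlation to full-test reliability: r_full = 2 × 0.58 / (1 + 0.58) ≈ 0.7342
Length factor from 60 to 162 items: n = 162/60 = 2.7000
r_new = n·r_full / (1 + (n − 1)·r_full) = 1.9823 / 2.2481 ≈ 0.8818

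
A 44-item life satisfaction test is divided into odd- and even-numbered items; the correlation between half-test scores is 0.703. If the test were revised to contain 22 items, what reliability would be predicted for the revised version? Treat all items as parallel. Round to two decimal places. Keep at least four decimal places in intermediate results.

First correct the split-half correlation to full-test reliability: r_full = 2 × 0.703 / (1 + 0.703) ≈ 0.8256
Then adjust to 22 items: n = 22/44 = 0.5000
r_new = n·r_full / (1 + (n − 1)·r_full) = 0.4128 / 0.5872 ≈ 0.7030

0.70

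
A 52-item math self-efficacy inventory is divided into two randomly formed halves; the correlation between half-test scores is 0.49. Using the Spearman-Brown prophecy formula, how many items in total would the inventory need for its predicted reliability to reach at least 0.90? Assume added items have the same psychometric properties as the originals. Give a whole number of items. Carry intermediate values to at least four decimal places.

Corrected full-test reliability: r_full = 2 × 0.49 / (1 + 0.49) ≈ 0.6577
Solve Spearman-Brown for n: n = 0.90(1 − 0.6577) / [0.6577(1 − 0.90)] = 4.6841
Items = 4.6841 × 52 ≈ 243.57 → 244

244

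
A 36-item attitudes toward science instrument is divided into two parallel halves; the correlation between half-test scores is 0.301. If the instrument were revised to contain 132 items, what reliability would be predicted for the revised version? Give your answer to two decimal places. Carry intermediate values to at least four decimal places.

Spearman-Brown correction (n = 2): r_full = 2·0.301/(1 + 0.301) = 0.4627
Then adjust to 132 items: n = 132/36 = 3.6667
r_new = n·r_full / (1 + (n − 1)·r_full) = 1.6966 / 2.2339 ≈ 0.7595

0.76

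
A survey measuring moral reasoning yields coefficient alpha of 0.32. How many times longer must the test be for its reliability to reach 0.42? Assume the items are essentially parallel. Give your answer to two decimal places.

1.54

n = 0.42 × (1 − 0.32) / [ 0.32 × (1 − 0.42) ]
n = 0.2856 / 0.1856 ≈ 1.5388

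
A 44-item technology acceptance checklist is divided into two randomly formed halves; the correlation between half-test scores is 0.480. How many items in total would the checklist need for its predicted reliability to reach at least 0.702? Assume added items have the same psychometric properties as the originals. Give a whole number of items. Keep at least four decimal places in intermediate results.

r_full = 2(0.480)/(1 + 0.480) = 0.6486
Solve Spearman-Brown for n: n = 0.702(1 − 0.6486) / [0.6486(1 − 0.702)] = 1.2763
Required items = 1.2763 × 44 = 56.16, so 57 items.

57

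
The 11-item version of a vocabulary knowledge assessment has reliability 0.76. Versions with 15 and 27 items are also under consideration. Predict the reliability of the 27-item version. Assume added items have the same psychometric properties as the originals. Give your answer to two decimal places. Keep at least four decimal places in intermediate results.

0.89

Only the ratio of lengths matters: n = 27/11 = 2.4545
r_{27} = n·r / (1 + (n − 1)·r) = 1.8654 / 2.1054 ≈ 0.8860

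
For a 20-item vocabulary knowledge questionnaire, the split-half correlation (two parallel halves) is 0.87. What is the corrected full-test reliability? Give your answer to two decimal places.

Apply the Spearman-Brown correction with n = 2:
r_full = 2(0.87) / (1 + 0.87)
       = 1.7400 / 1.8700 = 0.9305

0.93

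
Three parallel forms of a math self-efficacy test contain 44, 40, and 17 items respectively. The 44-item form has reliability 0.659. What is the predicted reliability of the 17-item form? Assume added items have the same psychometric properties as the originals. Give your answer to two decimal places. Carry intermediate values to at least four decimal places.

The 40-item form is not needed; work directly from the 44-item form with n = 17/44 = 0.3864.
r_{17} = n·r / (1 + (n − 1)·r) = 0.2546 / 0.5956 ≈ 0.4275

0.43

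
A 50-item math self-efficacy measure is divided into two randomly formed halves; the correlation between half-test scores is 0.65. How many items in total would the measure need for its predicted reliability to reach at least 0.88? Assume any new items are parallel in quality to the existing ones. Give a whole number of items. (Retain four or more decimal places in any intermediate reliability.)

Corrected full-test reliability: r_full = 2 × 0.65 / (1 + 0.65) ≈ 0.7879
n = r_tgt(1 − r_full) / [r_full(1 − r_tgt)] = 0.88 × 0.2121 / (0.7879 × 0.12) ≈ 1.9741
Items = 1.9741 × 50 ≈ 98.70 → 99

99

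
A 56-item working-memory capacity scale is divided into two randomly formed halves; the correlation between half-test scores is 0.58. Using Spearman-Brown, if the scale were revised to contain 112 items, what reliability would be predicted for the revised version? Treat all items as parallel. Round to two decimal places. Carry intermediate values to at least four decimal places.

0.85

First correct the split-half correlation to full-test reliability: r_full = 2 × 0.58 / (1 + 0.58) ≈ 0.7342
Then adjust to 112 items: n = 112/56 = 2.0000
r_new = n·r_full / (1 + (n − 1)·r_full) = 1.4684 / 1.7342 ≈ 0.8467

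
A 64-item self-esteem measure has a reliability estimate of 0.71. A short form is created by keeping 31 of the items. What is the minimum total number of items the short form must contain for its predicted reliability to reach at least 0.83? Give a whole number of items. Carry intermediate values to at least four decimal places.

128

First, r for the 31-item form: n = 31/64 = 0.4844, so r_31 = 0.4844·0.71/(1 + (0.4844 − 1)·0.71) = 0.5425
Length factor from the short form to reach 0.83: n' = 0.83(1 − 0.5425) / [0.5425(1 − 0.83)] ≈ 4.1174
Items = 4.1174 × 31 ≈ 127.64 → 128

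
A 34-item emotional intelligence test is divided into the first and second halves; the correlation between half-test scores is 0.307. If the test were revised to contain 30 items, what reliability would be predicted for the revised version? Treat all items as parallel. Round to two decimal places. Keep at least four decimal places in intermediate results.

0.44

Full-test reliability from the split-half r: r_full = 2(0.307)/(1 + 0.307) = 0.4698
Length factor from 34 to 30 items: n = 30/34 = 0.8824
r_new = n·r_full / (1 + (n − 1)·r_full) = 0.4146 / 0.9448 ≈ 0.4388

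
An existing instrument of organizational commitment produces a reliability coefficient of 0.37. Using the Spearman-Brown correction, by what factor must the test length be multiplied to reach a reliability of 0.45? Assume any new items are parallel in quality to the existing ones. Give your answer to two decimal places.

1.39

n = 0.45(1 − 0.37) / [0.37(1 − 0.45)]
n = 0.2835 / 0.2035 ≈ 1.3931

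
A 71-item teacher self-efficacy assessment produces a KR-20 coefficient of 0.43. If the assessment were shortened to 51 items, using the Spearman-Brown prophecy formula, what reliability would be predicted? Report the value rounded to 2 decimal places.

0.35

Length ratio n = 51/71 = 0.7183
r_new = (0.7183 × 0.43) / (1 + (0.7183 − 1) × 0.43)
r_new = 0.3089 / 0.8789 ≈ 0.3515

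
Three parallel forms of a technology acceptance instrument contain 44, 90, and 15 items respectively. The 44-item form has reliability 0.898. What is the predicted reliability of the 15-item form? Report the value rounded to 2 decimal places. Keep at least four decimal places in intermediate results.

The 90-item form is not needed; work directly from the 44-item form with n = 15/44 = 0.3409.
r_{15} = n·r / (1 + (n − 1)·r) = 0.3061 / 0.4081 ≈ 0.7501

0.75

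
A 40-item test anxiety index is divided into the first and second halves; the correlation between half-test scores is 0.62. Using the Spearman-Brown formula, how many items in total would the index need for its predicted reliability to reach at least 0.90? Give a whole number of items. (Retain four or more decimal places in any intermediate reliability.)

111

Corrected full-test reliability: r_full = 2 × 0.62 / (1 + 0.62) ≈ 0.7654
Solve Spearman-Brown for n: n = 0.90(1 − 0.7654) / [0.7654(1 − 0.90)] = 2.7586
Required items = 2.7586 × 40 = 110.34, so 111 items.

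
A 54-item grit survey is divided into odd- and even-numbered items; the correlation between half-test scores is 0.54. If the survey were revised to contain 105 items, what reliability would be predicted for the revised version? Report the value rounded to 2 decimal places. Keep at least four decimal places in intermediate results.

First correct the split-half correlation to full-test reliability: r_full = 2 × 0.54 / (1 + 0.54) ≈ 0.7013
Length factor from 54 to 105 items: n = 105/54 = 1.9444
r_new = n·r_full / (1 + (n − 1)·r_full) = 1.3636 / 1.6623 ≈ 0.8203

0.82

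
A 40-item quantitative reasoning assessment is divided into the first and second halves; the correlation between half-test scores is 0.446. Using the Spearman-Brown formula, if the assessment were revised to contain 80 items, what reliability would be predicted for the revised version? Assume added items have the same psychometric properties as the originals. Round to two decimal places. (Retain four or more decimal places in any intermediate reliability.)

0.76

Full-test reliability from the split-half r: r_full = 2(0.446)/(1 + 0.446) = 0.6169
Then adjust to 80 items: n = 80/40 = 2.0000
r_new = n·r_full / (1 + (n − 1)·r_full) = 1.2338 / 1.6169 ≈ 0.7631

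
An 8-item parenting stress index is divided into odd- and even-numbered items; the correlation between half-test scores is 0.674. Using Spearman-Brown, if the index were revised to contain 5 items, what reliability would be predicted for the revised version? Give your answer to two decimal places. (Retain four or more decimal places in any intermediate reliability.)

Full-test reliability from the split-half r: r_full = 2(0.674)/(1 + 0.674) = 0.8053
Length factor from 8 to 5 items: n = 5/8 = 0.6250
r_new = n·r_full / (1 + (n − 1)·r_full) = 0.5033 / 0.6980 ≈ 0.7211

0.72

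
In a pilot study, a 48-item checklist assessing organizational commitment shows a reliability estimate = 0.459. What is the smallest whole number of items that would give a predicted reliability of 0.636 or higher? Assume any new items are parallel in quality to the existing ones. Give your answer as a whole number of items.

n = 0.636 × (1 − 0.459) / [ 0.459 × (1 − 0.636) ]
n = 0.344076 / 0.167076 ≈ 2.0594
So the test needs 2.0594 × 48 ≈ 98.85 items; rounding up, 99.

99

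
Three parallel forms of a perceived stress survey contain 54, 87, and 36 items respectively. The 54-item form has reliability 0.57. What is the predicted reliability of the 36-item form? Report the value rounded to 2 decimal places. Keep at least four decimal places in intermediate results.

0.47

Only the ratio of lengths matters: n = 36/54 = 0.6667
r_{36} = n·r / (1 + (n − 1)·r) = 0.3800 / 0.8100 ≈ 0.4691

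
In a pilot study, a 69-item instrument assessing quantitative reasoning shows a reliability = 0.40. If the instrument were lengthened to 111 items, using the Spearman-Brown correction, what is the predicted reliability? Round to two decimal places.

n = 111/69 = 1.6087
By Spearman-Brown, r_new = n r / (1 + (n − 1) r).
r_new = (1.6087 × 0.40) / (1 + (1.6087 − 1) × 0.40)
     = 0.6435 / 1.2435 = 0.5175

0.52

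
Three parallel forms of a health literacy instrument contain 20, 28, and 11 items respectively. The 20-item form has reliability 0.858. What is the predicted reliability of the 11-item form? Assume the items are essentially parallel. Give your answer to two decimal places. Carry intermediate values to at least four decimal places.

The 28-item form is not needed; work directly from the 20-item form with n = 11/20 = 0.5500.
r_{11} = n·r / (1 + (n − 1)·r) = 0.4719 / 0.6139 ≈ 0.7687

0.77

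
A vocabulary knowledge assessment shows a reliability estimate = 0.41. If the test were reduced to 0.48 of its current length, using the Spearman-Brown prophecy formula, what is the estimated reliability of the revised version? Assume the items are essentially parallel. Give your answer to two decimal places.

0.25

Apply the Spearman-Brown prophecy formula, r' = nr / [1 + (n − 1)r]:
r_new = 0.48·0.41 / [1 + (0.48 − 1)·0.41]
r_new = 0.1968 / 0.7868 ≈ 0.2501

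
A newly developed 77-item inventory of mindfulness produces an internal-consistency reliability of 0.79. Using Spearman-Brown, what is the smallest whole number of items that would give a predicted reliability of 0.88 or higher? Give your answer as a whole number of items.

n = 0.88(1 − 0.79) / [0.79(1 − 0.88)]
n = 0.1848 / 0.0948 ≈ 1.9494
So the test needs 1.9494 × 77 ≈ 150.10 items; rounding up, 151.

151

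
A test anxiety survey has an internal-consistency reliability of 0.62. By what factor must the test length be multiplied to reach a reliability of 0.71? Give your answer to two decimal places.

Invert Spearman-Brown to solve for n:
n = r*(1 − r) / [ r (1 − r*) ]
n = 0.71(1 − 0.62) / [0.62(1 − 0.71)]
n = 0.2698 / 0.1798 ≈ 1.5006

1.50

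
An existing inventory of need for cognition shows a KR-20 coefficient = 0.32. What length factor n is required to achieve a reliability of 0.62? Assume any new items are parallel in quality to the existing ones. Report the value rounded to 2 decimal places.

3.47

n = 0.62(1 − 0.32) / [0.32(1 − 0.62)]
n = 0.4216 / 0.1216 ≈ 3.4671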